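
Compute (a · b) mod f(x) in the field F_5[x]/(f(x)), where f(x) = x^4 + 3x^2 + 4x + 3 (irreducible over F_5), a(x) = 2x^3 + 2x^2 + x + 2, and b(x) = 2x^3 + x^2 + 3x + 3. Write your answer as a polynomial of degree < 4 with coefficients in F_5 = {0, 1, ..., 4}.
a · b ≡ 3x^3 + x^2 + 4x + 2 (mod f(x))

Multiply in F_5[x]: a(x)·b(x) = (2x^3 + 2x^2 + x + 2)·(2x^3 + x^2 + 3x + 3) = 4x^6 + x^5 + 2x^3 + x^2 + 4x + 1. This has degree ≥ 4, so divide by f(x) over F_5: 4x^6 + x^5 + 2x^3 + x^2 + 4x + 1 = (4x^2 + x + 3)·(x^4 + 3x^2 + 4x + 3) + (3x^3 + x^2 + 4x + 2). Hence a·b ≡ 3x^3 + x^2 + 4x + 2 (mod f). (F_5[x]/(f) is a field with 5^4 = 625 elements since f is irreducible of degree 4.)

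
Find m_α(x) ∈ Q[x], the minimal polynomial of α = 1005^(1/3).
m_α(x) = x^3 - 1005

α satisfies α^3 = 1005, so x^3 - 1005 annihilates α. By the rational root test, a rational root p/q (in lowest terms) of x^3 - 1005 would satisfy p^3 = 1005 q^3, forcing q = 1 and p^3 = 1005; but 1005 is not a perfect cube, contradiction. A monic cubic over Q with no rational root is irreducible (any nontrivial factorization would include a linear factor). Hence x^3 - 1005 is the minimal polynomial of α, and in particular [Q(α):Q] = 3.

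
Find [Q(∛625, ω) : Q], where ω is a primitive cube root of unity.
[Q(∛625, ω) : Q] = 6

[Q(∛625):Q] = 3 (min poly x^3 - 625, irreducible since 625 is not a perfect cube). [Q(ω):Q] = 2 (min poly x^2 + x + 1). Since Q(∛625) ⊂ R and ω ∉ R, we have ω ∉ Q(∛625), so x^2 + x + 1 remains irreducible over Q(∛625) and [Q(∛625, ω) : Q(∛625)] = 2. By the tower law, [Q(∛625, ω) : Q] = 3 · 2 = 6. (In fact Q(∛625, ω) is the splitting field of x^3 - 625 over Q.)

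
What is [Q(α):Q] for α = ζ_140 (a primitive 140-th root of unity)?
[Q(α):Q] = 48

The minimal polynomial of ζ_140 over Q is the 140-th cyclotomic polynomial Φ_140(x), which is irreducible over Q and has degree φ(140) = 48. Hence [Q(α):Q] = φ(140) = 48.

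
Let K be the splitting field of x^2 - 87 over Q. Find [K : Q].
[K : Q] = 2

f(x) = x^2 - 87 factors as (x - √87)(x + √87). The splitting field is K = Q(√87). Since 87 is squarefree and > 1, it is not a perfect square, so x^2 - 87 is irreducible over Q and [Q(√87) : Q] = 2. Hence [K : Q] = 2.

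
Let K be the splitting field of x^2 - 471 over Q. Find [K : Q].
[K : Q] = 2

f(x) = x^2 - 471 factors as (x - √471)(x + √471). The splitting field is K = Q(√471). Since 471 is squarefree and > 1, it is not a perfect square, so x^2 - 471 is irreducible over Q and [Q(√471) : Q] = 2. Hence [K : Q] = 2.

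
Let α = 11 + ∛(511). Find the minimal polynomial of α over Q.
m_α(x) = x^3 - 33x^2 + 363x - 1842

Set β = α - 11 = ∛(511), so β^3 = 511. Then (α - 11)^3 - 511 = 0, i.e. α is a root of g(x) = (x - 11)^3 - 511 = x^3 - 33x^2 + 363x - 1842. Since g(x) = h(x - 11) where h(x) = x^3 - 511, and h is irreducible over Q (because 511 is not a perfect cube, so h has no rational root, and a monic cubic with no rational root is irreducible), g is also irreducible (irreducibility is preserved under the substitution x → x - 11). Hence m_α(x) = x^3 - 33x^2 + 363x - 1842.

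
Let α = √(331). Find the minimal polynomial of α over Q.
m_α(x) = x^2 - 331

α satisfies α^2 - 331 = 0, so x^2 - 331 annihilates α. Since d = 331 is squarefree and ≠ 1, it is not a perfect square in Q, so x^2 - 331 has no rational root and is therefore irreducible over Q (a degree-2 polynomial over a field is irreducible iff it has no root). Hence m_α(x) = x^2 - 331.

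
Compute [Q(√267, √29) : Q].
[Q(√267, √29) : Q] = 4

[Q(√267):Q] = 2 (min poly x^2 - 267, irreducible since 267 is squarefree > 1). For the top step, suppose √29 ∈ Q(√267), say √29 = c + d√267 with c, d ∈ Q. Squaring: 29 = c^2 + 267d^2 + 2cd√267. Since √267 ∉ Q this forces 2cd = 0. If d = 0 then √29 = c ∈ Q, contradicting 29 squarefree > 1. If c = 0 then 29 = 267d^2, so 267·29 = (267d)^2 is a perfect square in Q — but 267·29 = 7743 is not a perfect square (since 267 and 29 are distinct squarefree integers). Contradiction. Hence √29 ∉ Q(√267), so x^2 - 29 stays irreducible over Q(√267) and [Q(√267, √29) : Q(√267)] = 2. By the tower law, [Q(√267, √29) : Q] = 2 · 2 = 4.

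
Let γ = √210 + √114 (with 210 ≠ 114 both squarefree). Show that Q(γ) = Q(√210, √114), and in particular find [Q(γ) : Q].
[Q(γ) : Q] = 4 (equivalently, Q(γ) = Q(√210, √114))

Obviously Q(γ) ⊆ Q(√210, √114), and [Q(√210, √114):Q] = 4 (since 210, 114 are distinct squarefree integers > 1 with 23940 not a perfect square). To show equality we compute the minimal polynomial of γ. From γ = √210 + √114: γ^2 = 210 + 2√(23940) + 114 = 324 + 2√(23940), so γ^2 - 324 = 2√(23940); squaring, (γ^2 - 324)^2 = 4·23940, i.e. γ^4 - 648γ^2 + 104976 - 95760 = 0, i.e. γ^4 - 648γ^2 + 9216 = 0. So γ is a root of x^4 - 648x^2 + 9216. This polynomial is irreducible over Q: it has no rational root (each ±√210 ± √114 is irrational), and any factorization into two quadratics over Q would force √(23940) ∈ Q (pairing opposite roots) or √210, √114 ∈ Q (other pairings), all impossible. Hence [Q(γ):Q] = 4 = [Q(√210, √114):Q], so Q(γ) = Q(√210, √114).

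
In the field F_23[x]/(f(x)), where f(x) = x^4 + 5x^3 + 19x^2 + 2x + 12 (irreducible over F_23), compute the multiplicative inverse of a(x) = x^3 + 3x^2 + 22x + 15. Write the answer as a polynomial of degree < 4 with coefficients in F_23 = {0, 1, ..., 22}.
a(x)^(-1) ≡ 5x^3 + 9x^2 + 22x + 20 (mod f(x))

Since f is irreducible over F_23, F_23[x]/(f) is a field and a(x) ≠ 0 has an inverse. Apply the extended Euclidean algorithm to f(x) and a(x) in F_23[x]: f(x) = (x + 2)·a(x) + (14x^2 + 12x + 5);  a(x) = (5x + 14)·(14x^2 + 12x + 5) + (13x + 14);  (14x^2 + 12x + 5) = (17x + 18)·(13x + 14) + (6). The last nonzero remainder is the constant 6 = gcd(f, a) in F_23. Back-substituting through the division chain expresses 6 = s(x)·a(x) + t(x)·f(x) with s(x) ≡ 7x^3 + 8x^2 + 17x + 5 (mod f), so (7x^3 + 8x^2 + 17x + 5)·a(x) ≡ 6 (mod f). Multiplying by 6^(-1) ≡ 4 in F_23 gives a(x)^(-1) ≡ 4·(7x^3 + 8x^2 + 17x + 5) ≡ 5x^3 + 9x^2 + 22x + 20 (mod f). Check: (x^3 + 3x^2 + 22x + 15)·(5x^3 + 9x^2 + 22x + 20) = 5x^6 + x^5 + 21x^4 + 14x^3 + 12x^2 + 11x + 1 ≡ 1 (mod x^4 + 5x^3 + 19x^2 + 2x + 12).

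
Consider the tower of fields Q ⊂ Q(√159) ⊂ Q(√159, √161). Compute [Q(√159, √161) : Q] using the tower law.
[Q(√159, √161) : Q] = 4

[Q(√159):Q] = 2 (min poly x^2 - 159, irreducible since 159 is squarefree > 1). For the top step, suppose √161 ∈ Q(√159), say √161 = c + d√159 with c, d ∈ Q. Squaring: 161 = c^2 + 159d^2 + 2cd√159. Since √159 ∉ Q this forces 2cd = 0. If d = 0 then √161 = c ∈ Q, contradicting 161 squarefree > 1. If c = 0 then 161 = 159d^2, so 159·161 = (159d)^2 is a perfect square in Q — but 159·161 = 25599 is not a perfect square (since 159 and 161 are distinct squarefree integers). Contradiction. Hence √161 ∉ Q(√159), so x^2 - 161 stays irreducible over Q(√159) and [Q(√159, √161) : Q(√159)] = 2. By the tower law, [Q(√159, √161) : Q] = 2 · 2 = 4.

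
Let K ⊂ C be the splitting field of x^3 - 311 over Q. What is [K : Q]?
[K : Q] = 6

The roots of x^3 - 311 are ∛311, ω∛311, ω^2∛311 where ω = e^(2πi/3) is a primitive cube root of unity, so K = Q(∛311, ω). Now [Q(∛311):Q] = 3 (since 311 is not a perfect cube, x^3 - 311 is irreducible) and [Q(ω):Q] = 2. Both 2 and 3 divide [K:Q], and [K:Q] ≤ 3·2 = 6, so [K:Q] = 6. (Equivalently: Q(∛311) ⊂ R but ω ∉ R, so [K : Q(∛311)] = 2.)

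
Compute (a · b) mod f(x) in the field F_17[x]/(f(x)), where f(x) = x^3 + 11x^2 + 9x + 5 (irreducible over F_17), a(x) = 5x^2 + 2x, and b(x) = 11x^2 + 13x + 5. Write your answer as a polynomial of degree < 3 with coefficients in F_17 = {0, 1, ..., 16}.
a · b ≡ x^2 + 11x + 6 (mod f(x))

Multiply in F_17[x]: a(x)·b(x) = (5x^2 + 2x)·(11x^2 + 13x + 5) = 4x^4 + 2x^3 + 10x. This has degree ≥ 3, so divide by f(x) over F_17: 4x^4 + 2x^3 + 10x = (4x + 9)·(x^3 + 11x^2 + 9x + 5) + (x^2 + 11x + 6). Hence a·b ≡ x^2 + 11x + 6 (mod f). (F_17[x]/(f) is a field with 17^3 = 4913 elements since f is irreducible of degree 3.)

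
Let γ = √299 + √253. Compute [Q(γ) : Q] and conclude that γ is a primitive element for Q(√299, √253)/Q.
[Q(γ) : Q] = 4 (equivalently, Q(γ) = Q(√299, √253))

Obviously Q(γ) ⊆ Q(√299, √253), and [Q(√299, √253):Q] = 4 (since 299, 253 are distinct squarefree integers > 1 with 75647 not a perfect square). To show equality we compute the minimal polynomial of γ. From γ = √299 + √253: γ^2 = 299 + 2√(75647) + 253 = 552 + 2√(75647), so γ^2 - 552 = 2√(75647); squaring, (γ^2 - 552)^2 = 4·75647, i.e. γ^4 - 1104γ^2 + 304704 - 302588 = 0, i.e. γ^4 - 1104γ^2 + 2116 = 0. So γ is a root of x^4 - 1104x^2 + 2116. This polynomial is irreducible over Q: it has no rational root (each ±√299 ± √253 is irrational), and any factorization into two quadratics over Q would force √(75647) ∈ Q (pairing opposite roots) or √299, √253 ∈ Q (other pairings), all impossible. Hence [Q(γ):Q] = 4 = [Q(√299, √253):Q], so Q(γ) = Q(√299, √253).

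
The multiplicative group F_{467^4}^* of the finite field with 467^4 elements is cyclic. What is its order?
|F_{467^4}^*| = 47562811920

F_{467^4} has 467^4 = 47562811921 elements; its multiplicative group consists of all nonzero elements, so |F_{467^4}^*| = 47562811921 - 1 = 47562811920. (It is cyclic since any finite subgroup of the multiplicative group of a field is cyclic.)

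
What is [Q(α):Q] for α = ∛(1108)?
[Q(α):Q] = 3

The minimal polynomial of α is x^3 - 1108, irreducible over Q since 1108 is not a perfect cube (so x^3 - 1108 has no rational root). Hence [Q(α):Q] = deg(m_α) = 3.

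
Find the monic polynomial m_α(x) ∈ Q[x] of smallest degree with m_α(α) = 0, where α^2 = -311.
m_α(x) = x^2 + 311

α satisfies α^2 + 311 = 0, so x^2 + 311 annihilates α. Since d = -311 is squarefree and ≠ 1, it is not a perfect square in Q, so x^2 + 311 has no rational root and is therefore irreducible over Q (a degree-2 polynomial over a field is irreducible iff it has no root). Hence m_α(x) = x^2 + 311.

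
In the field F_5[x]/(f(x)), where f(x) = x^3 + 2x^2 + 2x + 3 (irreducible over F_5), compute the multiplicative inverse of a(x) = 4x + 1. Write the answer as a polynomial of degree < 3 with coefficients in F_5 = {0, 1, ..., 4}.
a(x)^(-1) ≡ 2x^2 + x (mod f(x))

Since f is irreducible over F_5, F_5[x]/(f) is a field and a(x) ≠ 0 has an inverse. Apply the extended Euclidean algorithm to f(x) and a(x) in F_5[x]: f(x) = (4x^2 + 2x)·a(x) + (3). The last nonzero remainder is the constant 3 = gcd(f, a) in F_5. Back-substituting through the division chain expresses 3 = s(x)·a(x) + t(x)·f(x) with s(x) ≡ x^2 + 3x (mod f), so (x^2 + 3x)·a(x) ≡ 3 (mod f). Multiplying by 3^(-1) ≡ 2 in F_5 gives a(x)^(-1) ≡ 2·(x^2 + 3x) ≡ 2x^2 + x (mod f). Check: (4x + 1)·(2x^2 + x) = 3x^3 + x^2 + x ≡ 1 (mod x^3 + 2x^2 + 2x + 3).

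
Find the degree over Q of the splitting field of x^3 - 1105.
[K : Q] = 6

The roots of x^3 - 1105 are ∛1105, ω∛1105, ω^2∛1105 where ω = e^(2πi/3) is a primitive cube root of unity, so K = Q(∛1105, ω). Now [Q(∛1105):Q] = 3 (since 1105 is not a perfect cube, x^3 - 1105 is irreducible) and [Q(ω):Q] = 2. Both 2 and 3 divide [K:Q], and [K:Q] ≤ 3·2 = 6, so [K:Q] = 6. (Equivalently: Q(∛1105) ⊂ R but ω ∉ R, so [K : Q(∛1105)] = 2.)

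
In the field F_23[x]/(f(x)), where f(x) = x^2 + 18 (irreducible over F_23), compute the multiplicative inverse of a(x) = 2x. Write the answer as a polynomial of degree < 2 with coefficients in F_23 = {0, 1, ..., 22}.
a(x)^(-1) ≡ 7x (mod f(x))

Since f is irreducible over F_23, F_23[x]/(f) is a field and a(x) ≠ 0 has an inverse. Apply the extended Euclidean algorithm to f(x) and a(x) in F_23[x]: f(x) = (12x)·a(x) + (18). The last nonzero remainder is the constant 18 = gcd(f, a) in F_23. Back-substituting through the division chain expresses 18 = s(x)·a(x) + t(x)·f(x) with s(x) ≡ 11x (mod f), so (11x)·a(x) ≡ 18 (mod f). Multiplying by 18^(-1) ≡ 9 in F_23 gives a(x)^(-1) ≡ 9·(11x) ≡ 7x (mod f). Check: (2x)·(7x) = 14x^2 ≡ 1 (mod x^2 + 18).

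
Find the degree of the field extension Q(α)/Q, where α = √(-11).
[Q(α):Q] = 2

[Q(α):Q] equals the degree of the minimal polynomial of α. Here α^2 = -11 and x^2 + 11 is irreducible (d = -11 is squarefree, ≠ 1, hence not a square), so deg(m_α) = 2. Thus [Q(α):Q] = 2.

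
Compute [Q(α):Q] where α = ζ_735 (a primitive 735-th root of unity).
[Q(α):Q] = 336

The minimal polynomial of ζ_735 over Q is the 735-th cyclotomic polynomial Φ_735(x), which is irreducible over Q and has degree φ(735) = 336. Hence [Q(α):Q] = φ(735) = 336.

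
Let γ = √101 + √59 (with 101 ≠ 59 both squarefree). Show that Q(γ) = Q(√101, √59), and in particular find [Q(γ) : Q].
[Q(γ) : Q] = 4 (equivalently, Q(γ) = Q(√101, √59))

Obviously Q(γ) ⊆ Q(√101, √59), and [Q(√101, √59):Q] = 4 (since 101, 59 are distinct squarefree integers > 1 with 5959 not a perfect square). To show equality we compute the minimal polynomial of γ. From γ = √101 + √59: γ^2 = 101 + 2√(5959) + 59 = 160 + 2√(5959), so γ^2 - 160 = 2√(5959); squaring, (γ^2 - 160)^2 = 4·5959, i.e. γ^4 - 320γ^2 + 25600 - 23836 = 0, i.e. γ^4 - 320γ^2 + 1764 = 0. So γ is a root of x^4 - 320x^2 + 1764. This polynomial is irreducible over Q: it has no rational root (each ±√101 ± √59 is irrational), and any factorization into two quadratics over Q would force √(5959) ∈ Q (pairing opposite roots) or √101, √59 ∈ Q (other pairings), all impossible. Hence [Q(γ):Q] = 4 = [Q(√101, √59):Q], so Q(γ) = Q(√101, √59).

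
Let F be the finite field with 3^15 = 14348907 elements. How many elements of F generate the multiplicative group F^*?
There are φ(14348906) = 6019200 primitive elements

F_q^* is cyclic of order q - 1 = 14348906. A cyclic group of order m has exactly φ(m) generators. Here m = 14348906 = 2 · 11^2 · 13 · 4561, so the number of primitive elements is φ(14348906) = 6019200.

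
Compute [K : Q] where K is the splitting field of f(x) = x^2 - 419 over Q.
[K : Q] = 2

f(x) = x^2 - 419 factors as (x - √419)(x + √419). The splitting field is K = Q(√419). Since 419 is squarefree and > 1, it is not a perfect square, so x^2 - 419 is irreducible over Q and [Q(√419) : Q] = 2. Hence [K : Q] = 2.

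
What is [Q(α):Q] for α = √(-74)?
[Q(α):Q] = 2

[Q(α):Q] equals the degree of the minimal polynomial of α. Here α^2 = -74 and x^2 + 74 is irreducible (d = -74 is squarefree, ≠ 1, hence not a square), so deg(m_α) = 2. Thus [Q(α):Q] = 2.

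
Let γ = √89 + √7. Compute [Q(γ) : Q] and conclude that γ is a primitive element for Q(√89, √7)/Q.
[Q(γ) : Q] = 4 (equivalently, Q(γ) = Q(√89, √7))

Obviously Q(γ) ⊆ Q(√89, √7), and [Q(√89, √7):Q] = 4 (since 89, 7 are distinct squarefree integers > 1 with 623 not a perfect square). To show equality we compute the minimal polynomial of γ. From γ = √89 + √7: γ^2 = 89 + 2√(623) + 7 = 96 + 2√(623), so γ^2 - 96 = 2√(623); squaring, (γ^2 - 96)^2 = 4·623, i.e. γ^4 - 192γ^2 + 9216 - 2492 = 0, i.e. γ^4 - 192γ^2 + 6724 = 0. So γ is a root of x^4 - 192x^2 + 6724. This polynomial is irreducible over Q: it has no rational root (each ±√89 ± √7 is irrational), and any factorization into two quadratics over Q would force √(623) ∈ Q (pairing opposite roots) or √89, √7 ∈ Q (other pairings), all impossible. Hence [Q(γ):Q] = 4 = [Q(√89, √7):Q], so Q(γ) = Q(√89, √7).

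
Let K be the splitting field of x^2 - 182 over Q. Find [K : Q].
[K : Q] = 2

f(x) = x^2 - 182 factors as (x - √182)(x + √182). The splitting field is K = Q(√182). Since 182 is squarefree and > 1, it is not a perfect square, so x^2 - 182 is irreducible over Q and [Q(√182) : Q] = 2. Hence [K : Q] = 2.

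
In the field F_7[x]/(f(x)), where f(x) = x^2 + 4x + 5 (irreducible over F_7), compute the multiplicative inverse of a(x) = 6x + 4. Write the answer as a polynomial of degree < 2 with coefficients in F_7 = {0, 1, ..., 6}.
a(x)^(-1) ≡ 4x + 4 (mod f(x))

Since f is irreducible over F_7, F_7[x]/(f) is a field and a(x) ≠ 0 has an inverse. Apply the extended Euclidean algorithm to f(x) and a(x) in F_7[x]: f(x) = (6x + 6)·a(x) + (2). The last nonzero remainder is the constant 2 = gcd(f, a) in F_7. Back-substituting through the division chain expresses 2 = s(x)·a(x) + t(x)·f(x) with s(x) ≡ x + 1 (mod f), so (x + 1)·a(x) ≡ 2 (mod f). Multiplying by 2^(-1) ≡ 4 in F_7 gives a(x)^(-1) ≡ 4·(x + 1) ≡ 4x + 4 (mod f). Check: (6x + 4)·(4x + 4) = 3x^2 + 5x + 2 ≡ 1 (mod x^2 + 4x + 5).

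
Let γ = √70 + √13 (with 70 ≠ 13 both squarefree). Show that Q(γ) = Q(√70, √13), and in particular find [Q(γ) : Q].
[Q(γ) : Q] = 4 (equivalently, Q(γ) = Q(√70, √13))

Obviously Q(γ) ⊆ Q(√70, √13), and [Q(√70, √13):Q] = 4 (since 70, 13 are distinct squarefree integers > 1 with 910 not a perfect square). To show equality we compute the minimal polynomial of γ. From γ = √70 + √13: γ^2 = 70 + 2√(910) + 13 = 83 + 2√(910), so γ^2 - 83 = 2√(910); squaring, (γ^2 - 83)^2 = 4·910, i.e. γ^4 - 166γ^2 + 6889 - 3640 = 0, i.e. γ^4 - 166γ^2 + 3249 = 0. So γ is a root of x^4 - 166x^2 + 3249. This polynomial is irreducible over Q: it has no rational root (each ±√70 ± √13 is irrational), and any factorization into two quadratics over Q would force √(910) ∈ Q (pairing opposite roots) or √70, √13 ∈ Q (other pairings), all impossible. Hence [Q(γ):Q] = 4 = [Q(√70, √13):Q], so Q(γ) = Q(√70, √13).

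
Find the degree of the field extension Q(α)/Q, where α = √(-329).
[Q(α):Q] = 2

[Q(α):Q] equals the degree of the minimal polynomial of α. Here α^2 = -329 and x^2 + 329 is irreducible (d = -329 is squarefree, ≠ 1, hence not a square), so deg(m_α) = 2. Thus [Q(α):Q] = 2.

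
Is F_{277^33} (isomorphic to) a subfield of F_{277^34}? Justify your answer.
No: F_{277^33} is not a subfield of F_{277^34}

F_{p^m} embeds in F_{p^n} iff m | n. Here 33 ∤ 34 (since 34 = 1·33 + 1 with remainder 1 ≠ 0), so F_{277^33} is not a subfield of F_{277^34}. Equivalently: if it were, the tower law would give 33 = [F_{277^33}:F_277] dividing [F_{277^34}:F_277] = 34, contradiction.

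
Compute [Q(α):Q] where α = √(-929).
[Q(α):Q] = 2

[Q(α):Q] equals the degree of the minimal polynomial of α. Here α^2 = -929 and x^2 + 929 is irreducible (d = -929 is squarefree, ≠ 1, hence not a square), so deg(m_α) = 2. Thus [Q(α):Q] = 2.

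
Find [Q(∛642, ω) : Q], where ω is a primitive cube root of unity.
[Q(∛642, ω) : Q] = 6

[Q(∛642):Q] = 3 (min poly x^3 - 642, irreducible since 642 is not a perfect cube). [Q(ω):Q] = 2 (min poly x^2 + x + 1). Since Q(∛642) ⊂ R and ω ∉ R, we have ω ∉ Q(∛642), so x^2 + x + 1 remains irreducible over Q(∛642) and [Q(∛642, ω) : Q(∛642)] = 2. By the tower law, [Q(∛642, ω) : Q] = 3 · 2 = 6. (In fact Q(∛642, ω) is the splitting field of x^3 - 642 over Q.)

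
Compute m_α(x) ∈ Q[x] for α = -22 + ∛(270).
m_α(x) = x^3 + 66x^2 + 1452x + 10378

Set β = α + 22 = ∛(270), so β^3 = 270. Then (α + 22)^3 - 270 = 0, i.e. α is a root of g(x) = (x + 22)^3 - 270 = x^3 + 66x^2 + 1452x + 10378. Since g(x) = h(x + 22) where h(x) = x^3 - 270, and h is irreducible over Q (because 270 is not a perfect cube, so h has no rational root, and a monic cubic with no rational root is irreducible), g is also irreducible (irreducibility is preserved under the substitution x → x + 22). Hence m_α(x) = x^3 + 66x^2 + 1452x + 10378.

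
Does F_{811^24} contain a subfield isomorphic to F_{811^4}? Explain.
Yes: F_{811^4} is a subfield of F_{811^24}

F_{p^m} embeds in F_{p^n} iff m | n (since F_{p^n} is the splitting field of x^(p^n) - x, and F_{p^m} ⊂ F_{p^n} forces p^n to be a power of p^m, i.e. m | n; conversely if m | n then every root of x^(p^m) - x is a root of x^(p^n) - x). Here 4 | 24 (since 24 = 6·4), so F_{811^4} is a subfield of F_{811^24}, and [F_{811^24} : F_{811^4}] = 24/4 = 6.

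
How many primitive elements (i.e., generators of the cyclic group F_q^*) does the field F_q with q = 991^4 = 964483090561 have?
There are φ(964483090560) = 226271232000 primitive elements

F_q^* is cyclic of order q - 1 = 964483090560. A cyclic group of order m has exactly φ(m) generators. Here m = 964483090560 = 2^7 · 3^2 · 5 · 11 · 31 · 491041, so the number of primitive elements is φ(964483090560) = 226271232000.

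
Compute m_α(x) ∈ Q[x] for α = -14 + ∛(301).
m_α(x) = x^3 + 42x^2 + 588x + 2443

Set β = α + 14 = ∛(301), so β^3 = 301. Then (α + 14)^3 - 301 = 0, i.e. α is a root of g(x) = (x + 14)^3 - 301 = x^3 + 42x^2 + 588x + 2443. Since g(x) = h(x + 14) where h(x) = x^3 - 301, and h is irreducible over Q (because 301 is not a perfect cube, so h has no rational root, and a monic cubic with no rational root is irreducible), g is also irreducible (irreducibility is preserved under the substitution x → x + 14). Hence m_α(x) = x^3 + 42x^2 + 588x + 2443.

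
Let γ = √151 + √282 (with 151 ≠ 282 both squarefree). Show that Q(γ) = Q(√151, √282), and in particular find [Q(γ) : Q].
[Q(γ) : Q] = 4 (equivalently, Q(γ) = Q(√151, √282))

Obviously Q(γ) ⊆ Q(√151, √282), and [Q(√151, √282):Q] = 4 (since 151, 282 are distinct squarefree integers > 1 with 42582 not a perfect square). To show equality we compute the minimal polynomial of γ. From γ = √151 + √282: γ^2 = 151 + 2√(42582) + 282 = 433 + 2√(42582), so γ^2 - 433 = 2√(42582); squaring, (γ^2 - 433)^2 = 4·42582, i.e. γ^4 - 866γ^2 + 187489 - 170328 = 0, i.e. γ^4 - 866γ^2 + 17161 = 0. So γ is a root of x^4 - 866x^2 + 17161. This polynomial is irreducible over Q: it has no rational root (each ±√151 ± √282 is irrational), and any factorization into two quadratics over Q would force √(42582) ∈ Q (pairing opposite roots) or √151, √282 ∈ Q (other pairings), all impossible. Hence [Q(γ):Q] = 4 = [Q(√151, √282):Q], so Q(γ) = Q(√151, √282).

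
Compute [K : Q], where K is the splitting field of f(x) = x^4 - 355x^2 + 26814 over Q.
[K : Q] = 4

Solving the quadratic in x^2: x^2 = (355 ± √(355^2 - 4·26814))/2 = (355 ± √18769)/2 = (355 ± 137)/2, giving x^2 = 246 or x^2 = 109. So f(x) = (x^2 - 246)(x^2 - 109) and the roots of f are ±√246, ±√109. Hence the splitting field is K = Q(√246, √109). Since 246 and 109 are distinct squarefree integers > 1, their product 26814 is not a perfect square, so √109 ∉ Q(√246). By the tower law [K:Q] = [Q(√246,√109):Q(√246)] · [Q(√246):Q] = 2 · 2 = 4.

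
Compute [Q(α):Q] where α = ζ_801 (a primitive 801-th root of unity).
[Q(α):Q] = 528

The minimal polynomial of ζ_801 over Q is the 801-th cyclotomic polynomial Φ_801(x), which is irreducible over Q and has degree φ(801) = 528. Hence [Q(α):Q] = φ(801) = 528.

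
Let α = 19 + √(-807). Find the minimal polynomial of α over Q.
m_α(x) = x^2 - 38x + 1168

From α - 19 = √(-807), squaring gives (α - 19)^2 = -807, i.e. α^2 - 38α + 361 = -807, so α^2 - 38α + 1168 = 0. The discriminant of x^2 - 38x + 1168 is (-38)^2 - 4·(1168) = 1444 - 4672 = -3228, and 4·(-807) is not a perfect square in Q since -807 is squarefree and ≠ 1. Hence x^2 - 38x + 1168 is irreducible over Q and is the minimal polynomial of α.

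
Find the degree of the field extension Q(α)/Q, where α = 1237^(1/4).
[Q(α):Q] = 4

α is a root of x^4 - 1237. By Eisenstein's criterion at the prime p = 1237 (which divides the constant term 1237 but p^2 = 1530169 does not, since 1237 is squarefree), x^4 - 1237 is irreducible over Q. Hence [Q(α):Q] = 4.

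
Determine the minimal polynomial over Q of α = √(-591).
m_α(x) = x^2 + 591

α satisfies α^2 + 591 = 0, so x^2 + 591 annihilates α. Since d = -591 is squarefree and ≠ 1, it is not a perfect square in Q, so x^2 + 591 has no rational root and is therefore irreducible over Q (a degree-2 polynomial over a field is irreducible iff it has no root). Hence m_α(x) = x^2 + 591.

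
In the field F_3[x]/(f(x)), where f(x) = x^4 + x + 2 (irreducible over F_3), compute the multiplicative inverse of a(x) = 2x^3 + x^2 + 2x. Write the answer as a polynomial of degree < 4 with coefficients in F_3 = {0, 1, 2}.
a(x)^(-1) ≡ 2x + 2 (mod f(x))

Since f is irreducible over F_3, F_3[x]/(f) is a field and a(x) ≠ 0 has an inverse. Apply the extended Euclidean algorithm to f(x) and a(x) in F_3[x]: f(x) = (2x + 2)·a(x) + (2). The last nonzero remainder is the constant 2 = gcd(f, a) in F_3. Back-substituting through the division chain expresses 2 = s(x)·a(x) + t(x)·f(x) with s(x) ≡ x + 1 (mod f), so (x + 1)·a(x) ≡ 2 (mod f). Multiplying by 2^(-1) ≡ 2 in F_3 gives a(x)^(-1) ≡ 2·(x + 1) ≡ 2x + 2 (mod f). Check: (2x^3 + x^2 + 2x)·(2x + 2) = x^4 + x ≡ 1 (mod x^4 + x + 2).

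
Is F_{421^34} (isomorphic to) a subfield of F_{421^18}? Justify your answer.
No: F_{421^34} is not a subfield of F_{421^18}

F_{p^m} embeds in F_{p^n} iff m | n. Here 34 ∤ 18 (since 18 = 0·34 + 18 with remainder 18 ≠ 0), so F_{421^34} is not a subfield of F_{421^18}. Equivalently: if it were, the tower law would give 34 = [F_{421^34}:F_421] dividing [F_{421^18}:F_421] = 18, contradiction.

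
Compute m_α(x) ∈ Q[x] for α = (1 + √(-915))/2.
m_α(x) = x^2 - x + 229

From 2α - 1 = √(-915), squaring gives (2α - 1)^2 = -915, i.e. 4α^2 - 4α + 1 = -915, so α^2 - α + (1 + 915)/4 = 0. Since -915 ≡ 1 (mod 4), (1 + 915)/4 = 229 ∈ Z. The polynomial x^2 - x + 229 has discriminant 1 - 4·(229) = -915, which is not a perfect square in Q (d = -915 is squarefree and ≠ 1), so x^2 - x + 229 is irreducible over Q. It is the minimal polynomial of α.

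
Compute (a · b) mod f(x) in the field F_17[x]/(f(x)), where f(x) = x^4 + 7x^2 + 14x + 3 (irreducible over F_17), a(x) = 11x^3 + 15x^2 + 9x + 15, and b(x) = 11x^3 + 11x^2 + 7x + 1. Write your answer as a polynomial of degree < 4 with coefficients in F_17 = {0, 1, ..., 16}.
a · b ≡ 16x^3 + 13x^2 + 16x + 3 (mod f(x))

Multiply in F_17[x]: a(x)·b(x) = (11x^3 + 15x^2 + 9x + 15)·(11x^3 + 11x^2 + 7x + 1) = 2x^6 + 14x^5 + x^4 + 6x^3 + 5x^2 + 12x + 15. This has degree ≥ 4, so divide by f(x) over F_17: 2x^6 + 14x^5 + x^4 + 6x^3 + 5x^2 + 12x + 15 = (2x^2 + 14x + 4)·(x^4 + 7x^2 + 14x + 3) + (16x^3 + 13x^2 + 16x + 3). Hence a·b ≡ 16x^3 + 13x^2 + 16x + 3 (mod f). (F_17[x]/(f) is a field with 17^4 = 83521 elements since f is irreducible of degree 4.)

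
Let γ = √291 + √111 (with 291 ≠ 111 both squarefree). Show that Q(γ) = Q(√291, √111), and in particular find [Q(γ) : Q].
[Q(γ) : Q] = 4 (equivalently, Q(γ) = Q(√291, √111))

Obviously Q(γ) ⊆ Q(√291, √111), and [Q(√291, √111):Q] = 4 (since 291, 111 are distinct squarefree integers > 1 with 32301 not a perfect square). To show equality we compute the minimal polynomial of γ. From γ = √291 + √111: γ^2 = 291 + 2√(32301) + 111 = 402 + 2√(32301), so γ^2 - 402 = 2√(32301); squaring, (γ^2 - 402)^2 = 4·32301, i.e. γ^4 - 804γ^2 + 161604 - 129204 = 0, i.e. γ^4 - 804γ^2 + 32400 = 0. So γ is a root of x^4 - 804x^2 + 32400. This polynomial is irreducible over Q: it has no rational root (each ±√291 ± √111 is irrational), and any factorization into two quadratics over Q would force √(32301) ∈ Q (pairing opposite roots) or √291, √111 ∈ Q (other pairings), all impossible. Hence [Q(γ):Q] = 4 = [Q(√291, √111):Q], so Q(γ) = Q(√291, √111).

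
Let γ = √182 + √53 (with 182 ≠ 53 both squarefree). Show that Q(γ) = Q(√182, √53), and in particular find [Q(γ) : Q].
[Q(γ) : Q] = 4 (equivalently, Q(γ) = Q(√182, √53))

Obviously Q(γ) ⊆ Q(√182, √53), and [Q(√182, √53):Q] = 4 (since 182, 53 are distinct squarefree integers > 1 with 9646 not a perfect square). To show equality we compute the minimal polynomial of γ. From γ = √182 + √53: γ^2 = 182 + 2√(9646) + 53 = 235 + 2√(9646), so γ^2 - 235 = 2√(9646); squaring, (γ^2 - 235)^2 = 4·9646, i.e. γ^4 - 470γ^2 + 55225 - 38584 = 0, i.e. γ^4 - 470γ^2 + 16641 = 0. So γ is a root of x^4 - 470x^2 + 16641. This polynomial is irreducible over Q: it has no rational root (each ±√182 ± √53 is irrational), and any factorization into two quadratics over Q would force √(9646) ∈ Q (pairing opposite roots) or √182, √53 ∈ Q (other pairings), all impossible. Hence [Q(γ):Q] = 4 = [Q(√182, √53):Q], so Q(γ) = Q(√182, √53).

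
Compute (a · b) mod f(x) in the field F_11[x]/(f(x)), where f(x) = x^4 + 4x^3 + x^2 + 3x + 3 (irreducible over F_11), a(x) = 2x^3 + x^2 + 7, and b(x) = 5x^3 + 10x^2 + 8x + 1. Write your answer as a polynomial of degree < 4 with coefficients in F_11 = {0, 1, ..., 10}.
a · b ≡ x^3 + 10x^2 + 5x + 10 (mod f(x))

Multiply in F_11[x]: a(x)·b(x) = (2x^3 + x^2 + 7)·(5x^3 + 10x^2 + 8x + 1) = 10x^6 + 3x^5 + 4x^4 + x^3 + 5x^2 + x + 7. This has degree ≥ 4, so divide by f(x) over F_11: 10x^6 + 3x^5 + 4x^4 + x^3 + 5x^2 + x + 7 = (10x^2 + 7x + 10)·(x^4 + 4x^3 + x^2 + 3x + 3) + (x^3 + 10x^2 + 5x + 10). Hence a·b ≡ x^3 + 10x^2 + 5x + 10 (mod f). (F_11[x]/(f) is a field with 11^4 = 14641 elements since f is irreducible of degree 4.)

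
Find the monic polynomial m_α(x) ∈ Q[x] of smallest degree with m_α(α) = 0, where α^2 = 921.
m_α(x) = x^2 - 921

α satisfies α^2 - 921 = 0, so x^2 - 921 annihilates α. Since d = 921 is squarefree and ≠ 1, it is not a perfect square in Q, so x^2 - 921 has no rational root and is therefore irreducible over Q (a degree-2 polynomial over a field is irreducible iff it has no root). Hence m_α(x) = x^2 - 921.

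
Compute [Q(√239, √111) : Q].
[Q(√239, √111) : Q] = 4

[Q(√239):Q] = 2 (min poly x^2 - 239, irreducible since 239 is squarefree > 1). For the top step, suppose √111 ∈ Q(√239), say √111 = c + d√239 with c, d ∈ Q. Squaring: 111 = c^2 + 239d^2 + 2cd√239. Since √239 ∉ Q this forces 2cd = 0. If d = 0 then √111 = c ∈ Q, contradicting 111 squarefree > 1. If c = 0 then 111 = 239d^2, so 239·111 = (239d)^2 is a perfect square in Q — but 239·111 = 26529 is not a perfect square (since 239 and 111 are distinct squarefree integers). Contradiction. Hence √111 ∉ Q(√239), so x^2 - 111 stays irreducible over Q(√239) and [Q(√239, √111) : Q(√239)] = 2. By the tower law, [Q(√239, √111) : Q] = 2 · 2 = 4.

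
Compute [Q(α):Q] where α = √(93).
[Q(α):Q] = 2

[Q(α):Q] equals the degree of the minimal polynomial of α. Here α^2 = 93 and x^2 - 93 is irreducible (d = 93 is squarefree, ≠ 1, hence not a square), so deg(m_α) = 2. Thus [Q(α):Q] = 2.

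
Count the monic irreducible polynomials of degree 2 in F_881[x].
There are 387640 monic irreducible polynomials of degree 2 over F_881

Each element of F_{881^2} that lies in no proper subfield is a root of exactly one monic irreducible of degree 2 over F_881, and each such polynomial has 2 distinct roots in F_{881^2}. By Möbius inversion the count is N_881(2) = (1/2) Σ_{d|2} μ(2/d) · 881^d = (1/2)(μ(2)·881^1 + μ(1)·881^2) = 775280/2 = 387640.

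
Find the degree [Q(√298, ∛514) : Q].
[Q(√298, ∛514) : Q] = 6

Let L = Q(√298, ∛514). Since Q(√298) ⊂ L and [Q(√298):Q] = 2, the tower law gives 2 | [L:Q]. Likewise Q(∛514) ⊂ L with [Q(∛514):Q] = 3 (because 514 is not a perfect cube), so 3 | [L:Q]. As gcd(2,3) = 1, [L:Q] is divisible by 6. Conversely L is generated over Q by √298 and ∛514, so [L:Q] ≤ 2·3 = 6. Therefore [Q(√298, ∛514) : Q] = 6.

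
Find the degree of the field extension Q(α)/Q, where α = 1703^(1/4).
[Q(α):Q] = 4

α is a root of x^4 - 1703. By Eisenstein's criterion at the prime p = 13 (which divides the constant term 1703 but p^2 = 169 does not, since 1703 is squarefree), x^4 - 1703 is irreducible over Q. Hence [Q(α):Q] = 4.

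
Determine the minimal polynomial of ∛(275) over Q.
m_α(x) = x^3 - 275

α satisfies α^3 = 275, so x^3 - 275 annihilates α. By the rational root test, a rational root p/q (in lowest terms) of x^3 - 275 would satisfy p^3 = 275 q^3, forcing q = 1 and p^3 = 275; but 275 is not a perfect cube, contradiction. A monic cubic over Q with no rational root is irreducible (any nontrivial factorization would include a linear factor). Hence x^3 - 275 is the minimal polynomial of α, and in particular [Q(α):Q] = 3.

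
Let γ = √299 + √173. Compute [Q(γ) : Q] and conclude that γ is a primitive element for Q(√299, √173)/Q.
[Q(γ) : Q] = 4 (equivalently, Q(γ) = Q(√299, √173))

Obviously Q(γ) ⊆ Q(√299, √173), and [Q(√299, √173):Q] = 4 (since 299, 173 are distinct squarefree integers > 1 with 51727 not a perfect square). To show equality we compute the minimal polynomial of γ. From γ = √299 + √173: γ^2 = 299 + 2√(51727) + 173 = 472 + 2√(51727), so γ^2 - 472 = 2√(51727); squaring, (γ^2 - 472)^2 = 4·51727, i.e. γ^4 - 944γ^2 + 222784 - 206908 = 0, i.e. γ^4 - 944γ^2 + 15876 = 0. So γ is a root of x^4 - 944x^2 + 15876. This polynomial is irreducible over Q: it has no rational root (each ±√299 ± √173 is irrational), and any factorization into two quadratics over Q would force √(51727) ∈ Q (pairing opposite roots) or √299, √173 ∈ Q (other pairings), all impossible. Hence [Q(γ):Q] = 4 = [Q(√299, √173):Q], so Q(γ) = Q(√299, √173).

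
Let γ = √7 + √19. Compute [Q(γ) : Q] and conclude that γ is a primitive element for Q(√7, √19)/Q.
[Q(γ) : Q] = 4 (equivalently, Q(γ) = Q(√7, √19))

Obviously Q(γ) ⊆ Q(√7, √19), and [Q(√7, √19):Q] = 4 (since 7, 19 are distinct squarefree integers > 1 with 133 not a perfect square). To show equality we compute the minimal polynomial of γ. From γ = √7 + √19: γ^2 = 7 + 2√(133) + 19 = 26 + 2√(133), so γ^2 - 26 = 2√(133); squaring, (γ^2 - 26)^2 = 4·133, i.e. γ^4 - 52γ^2 + 676 - 532 = 0, i.e. γ^4 - 52γ^2 + 144 = 0. So γ is a root of x^4 - 52x^2 + 144. This polynomial is irreducible over Q: it has no rational root (each ±√7 ± √19 is irrational), and any factorization into two quadratics over Q would force √(133) ∈ Q (pairing opposite roots) or √7, √19 ∈ Q (other pairings), all impossible. Hence [Q(γ):Q] = 4 = [Q(√7, √19):Q], so Q(γ) = Q(√7, √19).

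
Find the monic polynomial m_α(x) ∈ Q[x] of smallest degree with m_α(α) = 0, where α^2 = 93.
m_α(x) = x^2 - 93

α satisfies α^2 - 93 = 0, so x^2 - 93 annihilates α. Since d = 93 is squarefree and ≠ 1, it is not a perfect square in Q, so x^2 - 93 has no rational root and is therefore irreducible over Q (a degree-2 polynomial over a field is irreducible iff it has no root). Hence m_α(x) = x^2 - 93.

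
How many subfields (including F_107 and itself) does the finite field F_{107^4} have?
F_{107^4} has 3 subfields

The subfields of F_{p^n} are exactly the fields F_{p^d} for d | n (each is the fixed field of the unique index-d subgroup of Gal(F_{p^n}/F_p) ≅ Z/nZ). The divisors of n = 4 are {1, 2, 4}, giving 3 subfields: F_{107^1}, F_{107^2}, F_{107^4}.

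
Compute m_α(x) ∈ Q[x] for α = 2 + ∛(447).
m_α(x) = x^3 - 6x^2 + 12x - 455

Set β = α - 2 = ∛(447), so β^3 = 447. Then (α - 2)^3 - 447 = 0, i.e. α is a root of g(x) = (x - 2)^3 - 447 = x^3 - 6x^2 + 12x - 455. Since g(x) = h(x - 2) where h(x) = x^3 - 447, and h is irreducible over Q (because 447 is not a perfect cube, so h has no rational root, and a monic cubic with no rational root is irreducible), g is also irreducible (irreducibility is preserved under the substitution x → x - 2). Hence m_α(x) = x^3 - 6x^2 + 12x - 455.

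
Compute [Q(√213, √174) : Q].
[Q(√213, √174) : Q] = 4

[Q(√213):Q] = 2 (min poly x^2 - 213, irreducible since 213 is squarefree > 1). For the top step, suppose √174 ∈ Q(√213), say √174 = c + d√213 with c, d ∈ Q. Squaring: 174 = c^2 + 213d^2 + 2cd√213. Since √213 ∉ Q this forces 2cd = 0. If d = 0 then √174 = c ∈ Q, contradicting 174 squarefree > 1. If c = 0 then 174 = 213d^2, so 213·174 = (213d)^2 is a perfect square in Q — but 213·174 = 37062 is not a perfect square (since 213 and 174 are distinct squarefree integers). Contradiction. Hence √174 ∉ Q(√213), so x^2 - 174 stays irreducible over Q(√213) and [Q(√213, √174) : Q(√213)] = 2. By the tower law, [Q(√213, √174) : Q] = 2 · 2 = 4.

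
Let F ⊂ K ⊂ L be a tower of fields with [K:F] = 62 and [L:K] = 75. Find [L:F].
[L:F] = 4650

The tower law says that for any tower of field extensions F ⊂ K ⊂ L with finite degrees, [L:F] = [L:K] · [K:F]. Here this gives [L:F] = 75 · 62 = 4650.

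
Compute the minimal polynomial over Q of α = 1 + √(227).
m_α(x) = x^2 - 2x - 226

From α - 1 = √(227), squaring gives (α - 1)^2 = 227, i.e. α^2 - 2α + 1 = 227, so α^2 - 2α - 226 = 0. The discriminant of x^2 - 2x - 226 is (-2)^2 - 4·(-226) = 4 + 904 = 908, and 4·(227) is not a perfect square in Q since 227 is squarefree and ≠ 1. Hence x^2 - 2x - 226 is irreducible over Q and is the minimal polynomial of α.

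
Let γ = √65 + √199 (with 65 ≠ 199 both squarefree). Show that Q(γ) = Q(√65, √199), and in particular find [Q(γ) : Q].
[Q(γ) : Q] = 4 (equivalently, Q(γ) = Q(√65, √199))

Obviously Q(γ) ⊆ Q(√65, √199), and [Q(√65, √199):Q] = 4 (since 65, 199 are distinct squarefree integers > 1 with 12935 not a perfect square). To show equality we compute the minimal polynomial of γ. From γ = √65 + √199: γ^2 = 65 + 2√(12935) + 199 = 264 + 2√(12935), so γ^2 - 264 = 2√(12935); squaring, (γ^2 - 264)^2 = 4·12935, i.e. γ^4 - 528γ^2 + 69696 - 51740 = 0, i.e. γ^4 - 528γ^2 + 17956 = 0. So γ is a root of x^4 - 528x^2 + 17956. This polynomial is irreducible over Q: it has no rational root (each ±√65 ± √199 is irrational), and any factorization into two quadratics over Q would force √(12935) ∈ Q (pairing opposite roots) or √65, √199 ∈ Q (other pairings), all impossible. Hence [Q(γ):Q] = 4 = [Q(√65, √199):Q], so Q(γ) = Q(√65, √199).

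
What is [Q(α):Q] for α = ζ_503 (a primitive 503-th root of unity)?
[Q(α):Q] = 502

The minimal polynomial of ζ_503 over Q is the 503-th cyclotomic polynomial Φ_503(x), which is irreducible over Q and has degree φ(503) = 502. Hence [Q(α):Q] = φ(503) = 502.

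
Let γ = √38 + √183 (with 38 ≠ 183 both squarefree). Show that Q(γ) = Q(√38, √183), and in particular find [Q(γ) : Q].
[Q(γ) : Q] = 4 (equivalently, Q(γ) = Q(√38, √183))

Obviously Q(γ) ⊆ Q(√38, √183), and [Q(√38, √183):Q] = 4 (since 38, 183 are distinct squarefree integers > 1 with 6954 not a perfect square). To show equality we compute the minimal polynomial of γ. From γ = √38 + √183: γ^2 = 38 + 2√(6954) + 183 = 221 + 2√(6954), so γ^2 - 221 = 2√(6954); squaring, (γ^2 - 221)^2 = 4·6954, i.e. γ^4 - 442γ^2 + 48841 - 27816 = 0, i.e. γ^4 - 442γ^2 + 21025 = 0. So γ is a root of x^4 - 442x^2 + 21025. This polynomial is irreducible over Q: it has no rational root (each ±√38 ± √183 is irrational), and any factorization into two quadratics over Q would force √(6954) ∈ Q (pairing opposite roots) or √38, √183 ∈ Q (other pairings), all impossible. Hence [Q(γ):Q] = 4 = [Q(√38, √183):Q], so Q(γ) = Q(√38, √183).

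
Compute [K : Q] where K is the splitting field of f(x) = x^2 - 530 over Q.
[K : Q] = 2

f(x) = x^2 - 530 factors as (x - √530)(x + √530). The splitting field is K = Q(√530). Since 530 is squarefree and > 1, it is not a perfect square, so x^2 - 530 is irreducible over Q and [Q(√530) : Q] = 2. Hence [K : Q] = 2.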